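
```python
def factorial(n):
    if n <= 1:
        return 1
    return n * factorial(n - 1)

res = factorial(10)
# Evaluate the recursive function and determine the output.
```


factorial(10)
= 10 * factorial(9)
= 10 * 9 * factorial(8)
= 10 * 9 * 8 * factorial(7)
= 10 * 9 * 8 * 7 * factorial(6)
= 10 * 9 * 8 * 7 * 6 * factorial(5)
= 10 * 9 * 8 * 7 * 6 * 5 * factorial(4)
= 10 * 9 * 8 * 7 * 6 * 5 * 4 * factorial(3)
= 10 * 9 * 8 * 7 * 6 * 5 * 4 * 3 * factorial(2)
= 10 * 9 * 8 * 7 * 6 * 5 * 4 * 3 * 2 * factorial(1)
= 10 * 9 * 8 * 7 * 6 * 5 * 4 * 3 * 2 * 1
= 3628800


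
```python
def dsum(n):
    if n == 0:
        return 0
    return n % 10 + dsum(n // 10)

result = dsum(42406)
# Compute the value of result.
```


dsum(42406)
= 6 + dsum(4240)
= 6 + 0 + dsum(424)
= 6 + 0 + 4 + dsum(42)
= 6 + 0 + 4 + 2 + dsum(4)
= 6 + 0 + 4 + 2 + 4 + dsum(0)
= 6 + 0 + 4 + 2 + 4 + 0
= 16


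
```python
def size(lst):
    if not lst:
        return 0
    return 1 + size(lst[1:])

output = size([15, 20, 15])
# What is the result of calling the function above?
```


size([15, 20, 15])
= 1 + size([20, 15])
= 1 + 1 + size([15])
= 1 + 1 + 1 + size([])
= 1 + 1 + 1 + 0
= 3


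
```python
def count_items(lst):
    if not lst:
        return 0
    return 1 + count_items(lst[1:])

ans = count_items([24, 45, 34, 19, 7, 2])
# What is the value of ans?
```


count_items([24, 45, 34, 19, 7, 2])
= 1 + count_items([45, 34, 19, 7, 2])
= 1 + 1 + count_items([34, 19, 7, 2])
= 1 + 1 + 1 + count_items([19, 7, 2])
= 1 + 1 + 1 + 1 + count_items([7, 2])
= 1 + 1 + 1 + 1 + 1 + count_items([2])
= 1 + 1 + 1 + 1 + 1 + 1 + count_items([])
= 1 + 1 + 1 + 1 + 1 + 1 + 0
= 6


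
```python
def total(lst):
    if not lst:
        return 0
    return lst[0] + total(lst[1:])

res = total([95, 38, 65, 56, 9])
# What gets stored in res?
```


total([95, 38, 65, 56, 9])
= 95 + total([38, 65, 56, 9])
= 95 + 38 + total([65, 56, 9])
= 95 + 38 + 65 + total([56, 9])
= 95 + 38 + 65 + 56 + total([9])
= 95 + 38 + 65 + 56 + 9 + total([])
= 95 + 38 + 65 + 56 + 9 + 0
= 263


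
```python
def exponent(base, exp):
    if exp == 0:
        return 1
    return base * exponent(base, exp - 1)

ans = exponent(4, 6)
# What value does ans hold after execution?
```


exponent(4, 6)
= 4 * exponent(4, 5)
= 4 * 4 * exponent(4, 4)
= 4 * 4 * 4 * exponent(4, 3)
= 4 * 4 * 4 * 4 * exponent(4, 2)
= 4 * 4 * 4 * 4 * 4 * exponent(4, 1)
= 4 * 4 * 4 * 4 * 4 * 4 * exponent(4, 0)
= 4 * 4 * 4 * 4 * 4 * 4 * 1
= 4096


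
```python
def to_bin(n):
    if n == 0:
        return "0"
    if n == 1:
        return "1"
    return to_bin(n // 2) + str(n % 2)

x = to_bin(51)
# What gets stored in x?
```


to_bin(51)
= to_bin(25) + "1"
= to_bin(12) + "1" + "1"
= to_bin(6) + "0" + "1" + "1"
= to_bin(3) + "0" + "0" + "1" + "1"
= to_bin(1) + "1" + "0" + "0" + "1" + "1"
= "1" + "1" + "0" + "0" + "1" + "1"
= "110011"


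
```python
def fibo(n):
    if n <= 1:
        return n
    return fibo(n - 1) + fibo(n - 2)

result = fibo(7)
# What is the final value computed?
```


fibo(7)
= fibo(6) + fibo(5)
= (fibo(5) + fibo(4)) + fibo(5)
Computing bottom-up: fibo(0)=0, fibo(1)=1, fibo(2)=1, fibo(3)=2, fibo(4)=3, fibo(5)=5, fibo(6)=8, fibo(7)=13
= 13


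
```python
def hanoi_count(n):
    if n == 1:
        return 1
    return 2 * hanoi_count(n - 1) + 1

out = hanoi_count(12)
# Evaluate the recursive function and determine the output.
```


hanoi_count(12)
= 2 * hanoi_count(11) + 1
= 2 * (2 * hanoi_count(10) + 1) + 1
= 2 * (2 * (2 * hanoi_count(9) + 1) + 1) + 1
= 2 * (2 * (2 * (2 * hanoi_count(8) + 1) + 1) + 1) + 1
= 2 * (2 * (2 * (2 * (2 * hanoi_count(7) + 1) + 1) + 1) + 1) + 1
= 2 * (2 * (2 * (2 * (2 * (2 * hanoi_count(6) + 1) + 1) + 1) + 1) + 1) + 1
= 2 * (2 * (2 * (2 * (2 * (2 * (2 * hanoi_count(5) + 1) + 1) + 1) + 1) + 1) + 1) + 1
= 2 * (2 * (2 * (2 * (2 * (2 * (2 * (2 * hanoi_count(4) + 1) + 1) + 1) + 1) + 1) + 1) + 1) + 1
= 2 * (2 * (2 * (2 * (2 * (2 * (2 * (2 * (2 * hanoi_count(3) + 1) + 1) + 1) + 1) + 1) + 1) + 1) + 1) + 1
= 2 * (2 * (2 * (2 * (2 * (2 * (2 * (2 * (2 * (2 * hanoi_count(2) + 1) + 1) + 1) + 1) + 1) + 1) + 1) + 1) + 1) + 1
= 2 * (2 * (2 * (2 * (2 * (2 * (2 * (2 * (2 * (2 * (2 * hanoi_count(1) + 1) + 1) + 1) + 1) + 1) + 1) + 1) + 1) + 1) + 1) + 1
Now compute bottom-up:
hanoi_count(1) = 1
hanoi_count(2) = 2 * 1 + 1 = 3
hanoi_count(3) = 2 * 3 + 1 = 7
hanoi_count(4) = 2 * 7 + 1 = 15
hanoi_count(5) = 2 * 15 + 1 = 31
hanoi_count(6) = 2 * 31 + 1 = 63
hanoi_count(7) = 2 * 63 + 1 = 127
hanoi_count(8) = 2 * 127 + 1 = 255
hanoi_count(9) = 2 * 255 + 1 = 511
hanoi_count(10) = 2 * 511 + 1 = 1023
hanoi_count(11) = 2 * 1023 + 1 = 2047
hanoi_count(12) = 2 * 2047 + 1 = 4095
= 4095


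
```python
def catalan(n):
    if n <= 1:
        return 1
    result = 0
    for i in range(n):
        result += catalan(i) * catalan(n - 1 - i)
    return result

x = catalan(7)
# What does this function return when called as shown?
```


catalan(7)
= sum of catalan(i) * catalan(7-1-i) for i in 0..6
First compute sub-values bottom-up:
  catalan(0) = 1, catalan(1) = 1
  catalan(2) = 1*1 + 1*1 = 2
  catalan(3) = 1*2 + 1*1 + 2*1 = 5
  catalan(4) = 1*5 + 1*2 + 2*1 + 5*1 = 14
  catalan(5) = 1*14 + 1*5 + 2*2 + 5*1 + 14*1 = 42
  catalan(6) = 1*42 + 1*14 + 2*5 + 5*2 + 14*1 + 42*1 = 132
Now catalan(7):
  catalan(0)*catalan(6) = 1*132 = 132
  catalan(1)*catalan(5) = 1*42 = 42
  catalan(2)*catalan(4) = 2*14 = 28
  catalan(3)*catalan(3) = 5*5 = 25
  catalan(4)*catalan(2) = 14*2 = 28
  catalan(5)*catalan(1) = 42*1 = 42
  catalan(6)*catalan(0) = 132*1 = 132
= 132 + 42 + 28 + 25 + 28 + 42 + 132
= 429


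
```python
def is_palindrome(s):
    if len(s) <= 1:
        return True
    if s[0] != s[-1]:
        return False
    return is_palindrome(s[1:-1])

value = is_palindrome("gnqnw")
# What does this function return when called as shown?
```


is_palindrome("gnqnw")
"gnqnw": s[0]='g' != s[-1]='w' -> False
= False


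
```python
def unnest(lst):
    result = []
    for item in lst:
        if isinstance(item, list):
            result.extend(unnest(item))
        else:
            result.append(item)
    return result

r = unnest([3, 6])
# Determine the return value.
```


unnest([3, 6])
Processing each element:
  3 is not a list -> append 3
  6 is not a list -> append 6
= [3, 6]


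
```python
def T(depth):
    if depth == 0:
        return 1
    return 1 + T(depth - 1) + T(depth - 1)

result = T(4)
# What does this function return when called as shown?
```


T(4)
= 1 + T(3) + T(3)
= 1 + 2 * T(3)
T(k) = 2^(k+1) - 1
T(0) = 1
T(1) = 3
T(2) = 7
T(3) = 15
T(4) = 31
T(4) = 2^5 - 1 = 31


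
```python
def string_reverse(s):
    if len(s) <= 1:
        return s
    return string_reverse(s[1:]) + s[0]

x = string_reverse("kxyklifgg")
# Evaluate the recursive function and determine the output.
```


string_reverse("kxyklifgg")
= string_reverse("xyklifgg") + "k"
= string_reverse("yklifgg") + "x" + "k"
= string_reverse("klifgg") + "y" + "x" + "k"
= string_reverse("lifgg") + "k" + "y" + "x" + "k"
= string_reverse("ifgg") + "l" + "k" + "y" + "x" + "k"
= string_reverse("fgg") + "i" + "l" + "k" + "y" + "x" + "k"
= string_reverse("gg") + "f" + "i" + "l" + "k" + "y" + "x" + "k"
= string_reverse("g") + "g" + "f" + "i" + "l" + "k" + "y" + "x" + "k"
= "g" + "g" + "f" + "i" + "l" + "k" + "y" + "x" + "k"
= "ggfilkyxk"


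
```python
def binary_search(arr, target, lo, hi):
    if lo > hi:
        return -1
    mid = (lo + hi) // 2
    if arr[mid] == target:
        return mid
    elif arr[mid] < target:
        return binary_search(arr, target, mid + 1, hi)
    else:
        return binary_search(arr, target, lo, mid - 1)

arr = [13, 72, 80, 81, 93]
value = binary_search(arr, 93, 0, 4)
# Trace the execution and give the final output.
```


binary_search(arr, 93, 0, 4)
lo=0, hi=4, mid=2, arr[mid]=80
80 < 93, search right half
lo=3, hi=4, mid=3, arr[mid]=81
81 < 93, search right half
lo=4, hi=4, mid=4, arr[mid]=93
arr[4] == 93, found at index 4
= 4


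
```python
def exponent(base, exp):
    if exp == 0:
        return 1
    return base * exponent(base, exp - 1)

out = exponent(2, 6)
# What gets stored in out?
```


exponent(2, 6)
= 2 * exponent(2, 5)
= 2 * 2 * exponent(2, 4)
= 2 * 2 * 2 * exponent(2, 3)
= 2 * 2 * 2 * 2 * exponent(2, 2)
= 2 * 2 * 2 * 2 * 2 * exponent(2, 1)
= 2 * 2 * 2 * 2 * 2 * 2 * exponent(2, 0)
= 2 * 2 * 2 * 2 * 2 * 2 * 1
= 64


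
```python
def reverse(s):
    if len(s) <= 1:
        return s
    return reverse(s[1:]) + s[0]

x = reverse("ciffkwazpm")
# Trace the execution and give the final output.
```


reverse("ciffkwazpm")
= reverse("iffkwazpm") + "c"
= reverse("ffkwazpm") + "i" + "c"
= reverse("fkwazpm") + "f" + "i" + "c"
= reverse("kwazpm") + "f" + "f" + "i" + "c"
= reverse("wazpm") + "k" + "f" + "f" + "i" + "c"
= reverse("azpm") + "w" + "k" + "f" + "f" + "i" + "c"
= reverse("zpm") + "a" + "w" + "k" + "f" + "f" + "i" + "c"
= reverse("pm") + "z" + "a" + "w" + "k" + "f" + "f" + "i" + "c"
= reverse("m") + "p" + "z" + "a" + "w" + "k" + "f" + "f" + "i" + "c"
= "m" + "p" + "z" + "a" + "w" + "k" + "f" + "f" + "i" + "c"
= "mpzawkffic"


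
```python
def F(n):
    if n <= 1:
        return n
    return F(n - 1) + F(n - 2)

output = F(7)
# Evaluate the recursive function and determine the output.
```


F(7)
= F(6) + F(5)
= (F(5) + F(4)) + F(5)
Computing bottom-up: F(0)=0, F(1)=1, F(2)=1, F(3)=2, F(4)=3, F(5)=5, F(6)=8, F(7)=13
= 13


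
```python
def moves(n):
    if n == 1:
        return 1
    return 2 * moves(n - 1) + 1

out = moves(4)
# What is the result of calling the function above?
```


moves(4)
= 2 * moves(3) + 1
= 2 * (2 * moves(2) + 1) + 1
= 2 * (2 * (2 * moves(1) + 1) + 1) + 1
Now compute bottom-up:
moves(1) = 1
moves(2) = 2 * 1 + 1 = 3
moves(3) = 2 * 3 + 1 = 7
moves(4) = 2 * 7 + 1 = 15
= 15


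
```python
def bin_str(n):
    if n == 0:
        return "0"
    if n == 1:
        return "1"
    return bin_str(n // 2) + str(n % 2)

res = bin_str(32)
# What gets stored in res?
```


bin_str(32)
= bin_str(16) + "0"
= bin_str(8) + "0" + "0"
= bin_str(4) + "0" + "0" + "0"
= bin_str(2) + "0" + "0" + "0" + "0"
= bin_str(1) + "0" + "0" + "0" + "0" + "0"
= "1" + "0" + "0" + "0" + "0" + "0"
= "100000"


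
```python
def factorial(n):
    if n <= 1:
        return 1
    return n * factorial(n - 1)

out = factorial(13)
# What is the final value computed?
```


factorial(13)
= 13 * factorial(12)
= 13 * 12 * factorial(11)
= 13 * 12 * 11 * factorial(10)
= 13 * 12 * 11 * 10 * factorial(9)
= 13 * 12 * 11 * 10 * 9 * factorial(8)
= 13 * 12 * 11 * 10 * 9 * 8 * factorial(7)
= 13 * 12 * 11 * 10 * 9 * 8 * 7 * factorial(6)
= 13 * 12 * 11 * 10 * 9 * 8 * 7 * 6 * factorial(5)
= 13 * 12 * 11 * 10 * 9 * 8 * 7 * 6 * 5 * factorial(4)
= 13 * 12 * 11 * 10 * 9 * 8 * 7 * 6 * 5 * 4 * factorial(3)
= 13 * 12 * 11 * 10 * 9 * 8 * 7 * 6 * 5 * 4 * 3 * factorial(2)
= 13 * 12 * 11 * 10 * 9 * 8 * 7 * 6 * 5 * 4 * 3 * 2 * factorial(1)
= 13 * 12 * 11 * 10 * 9 * 8 * 7 * 6 * 5 * 4 * 3 * 2 * 1
= 6227020800


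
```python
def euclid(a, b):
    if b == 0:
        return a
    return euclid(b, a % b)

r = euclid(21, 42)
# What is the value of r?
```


euclid(21, 42)
= euclid(42, 21 % 42) = euclid(42, 21)
= euclid(21, 42 % 21) = euclid(21, 0)
b == 0, return a = 21


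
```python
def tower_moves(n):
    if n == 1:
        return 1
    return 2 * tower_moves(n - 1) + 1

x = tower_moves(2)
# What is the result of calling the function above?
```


tower_moves(2)
= 2 * tower_moves(1) + 1
Now compute bottom-up:
tower_moves(1) = 1
tower_moves(2) = 2 * 1 + 1 = 3
= 3


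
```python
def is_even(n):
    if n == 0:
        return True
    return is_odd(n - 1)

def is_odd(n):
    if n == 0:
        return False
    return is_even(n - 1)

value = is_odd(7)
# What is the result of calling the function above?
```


is_odd(7)
= is_even(6)
= is_odd(5)
= is_even(4)
= is_odd(3)
= is_even(2)
= is_odd(1)
= is_even(0)
n == 0: return True
= True


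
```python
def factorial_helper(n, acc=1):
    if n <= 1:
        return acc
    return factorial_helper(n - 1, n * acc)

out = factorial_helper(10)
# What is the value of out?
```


factorial_helper(10, 1)
= factorial_helper(9, 10 * 1) = factorial_helper(9, 10)
= factorial_helper(8, 9 * 10) = factorial_helper(8, 90)
= factorial_helper(7, 8 * 90) = factorial_helper(7, 720)
= factorial_helper(6, 7 * 720) = factorial_helper(6, 5040)
= factorial_helper(5, 6 * 5040) = factorial_helper(5, 30240)
= factorial_helper(4, 5 * 30240) = factorial_helper(4, 151200)
= factorial_helper(3, 4 * 151200) = factorial_helper(3, 604800)
= factorial_helper(2, 3 * 604800) = factorial_helper(2, 1814400)
= factorial_helper(1, 2 * 1814400) = factorial_helper(1, 3628800)
n <= 1, return acc = 3628800


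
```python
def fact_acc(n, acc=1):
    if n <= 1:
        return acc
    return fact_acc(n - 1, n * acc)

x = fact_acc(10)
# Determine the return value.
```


fact_acc(10, 1)
= fact_acc(9, 10 * 1) = fact_acc(9, 10)
= fact_acc(8, 9 * 10) = fact_acc(8, 90)
= fact_acc(7, 8 * 90) = fact_acc(7, 720)
= fact_acc(6, 7 * 720) = fact_acc(6, 5040)
= fact_acc(5, 6 * 5040) = fact_acc(5, 30240)
= fact_acc(4, 5 * 30240) = fact_acc(4, 151200)
= fact_acc(3, 4 * 151200) = fact_acc(3, 604800)
= fact_acc(2, 3 * 604800) = fact_acc(2, 1814400)
= fact_acc(1, 2 * 1814400) = fact_acc(1, 3628800)
n <= 1, return acc = 3628800


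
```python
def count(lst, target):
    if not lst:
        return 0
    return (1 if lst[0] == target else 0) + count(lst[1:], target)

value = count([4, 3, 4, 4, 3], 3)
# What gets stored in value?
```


count([4, 3, 4, 4, 3], 3)
lst[0]=4 != 3: 0 + count([3, 4, 4, 3], 3)
lst[0]=3 == 3: 1 + count([4, 4, 3], 3)
lst[0]=4 != 3: 0 + count([4, 3], 3)
lst[0]=4 != 3: 0 + count([3], 3)
lst[0]=3 == 3: 1 + count([], 3)
= 2


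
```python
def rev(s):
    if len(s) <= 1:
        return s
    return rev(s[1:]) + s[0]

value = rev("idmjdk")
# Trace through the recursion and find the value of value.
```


rev("idmjdk")
= rev("dmjdk") + "i"
= rev("mjdk") + "d" + "i"
= rev("jdk") + "m" + "d" + "i"
= rev("dk") + "j" + "m" + "d" + "i"
= rev("k") + "d" + "j" + "m" + "d" + "i"
= "k" + "d" + "j" + "m" + "d" + "i"
= "kdjmdi"


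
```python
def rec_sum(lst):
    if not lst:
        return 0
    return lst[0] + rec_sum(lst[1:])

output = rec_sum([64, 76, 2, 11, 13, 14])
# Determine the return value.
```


rec_sum([64, 76, 2, 11, 13, 14])
= 64 + rec_sum([76, 2, 11, 13, 14])
= 64 + 76 + rec_sum([2, 11, 13, 14])
= 64 + 76 + 2 + rec_sum([11, 13, 14])
= 64 + 76 + 2 + 11 + rec_sum([13, 14])
= 64 + 76 + 2 + 11 + 13 + rec_sum([14])
= 64 + 76 + 2 + 11 + 13 + 14 + rec_sum([])
= 64 + 76 + 2 + 11 + 13 + 14 + 0
= 180


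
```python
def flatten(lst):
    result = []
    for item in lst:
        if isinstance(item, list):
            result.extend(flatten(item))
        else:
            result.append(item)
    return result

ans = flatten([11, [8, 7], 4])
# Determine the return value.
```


flatten([11, [8, 7], 4])
Processing each element:
  11 is not a list -> append 11
  [8, 7] is a list -> flatten recursively -> [8, 7]
  4 is not a list -> append 4
= [11, 8, 7, 4]


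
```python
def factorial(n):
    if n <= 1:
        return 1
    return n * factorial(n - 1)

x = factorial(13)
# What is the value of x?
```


factorial(13)
= 13 * factorial(12)
= 13 * 12 * factorial(11)
= 13 * 12 * 11 * factorial(10)
= 13 * 12 * 11 * 10 * factorial(9)
= 13 * 12 * 11 * 10 * 9 * factorial(8)
= 13 * 12 * 11 * 10 * 9 * 8 * factorial(7)
= 13 * 12 * 11 * 10 * 9 * 8 * 7 * factorial(6)
= 13 * 12 * 11 * 10 * 9 * 8 * 7 * 6 * factorial(5)
= 13 * 12 * 11 * 10 * 9 * 8 * 7 * 6 * 5 * factorial(4)
= 13 * 12 * 11 * 10 * 9 * 8 * 7 * 6 * 5 * 4 * factorial(3)
= 13 * 12 * 11 * 10 * 9 * 8 * 7 * 6 * 5 * 4 * 3 * factorial(2)
= 13 * 12 * 11 * 10 * 9 * 8 * 7 * 6 * 5 * 4 * 3 * 2 * factorial(1)
= 13 * 12 * 11 * 10 * 9 * 8 * 7 * 6 * 5 * 4 * 3 * 2 * 1
= 6227020800


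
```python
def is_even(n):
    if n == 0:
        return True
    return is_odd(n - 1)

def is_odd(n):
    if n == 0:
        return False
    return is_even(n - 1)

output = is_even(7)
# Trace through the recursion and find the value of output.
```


is_even(7)
= is_odd(6)
= is_even(5)
= is_odd(4)
= is_even(3)
= is_odd(2)
= is_even(1)
= is_odd(0)
n == 0: return False
= False


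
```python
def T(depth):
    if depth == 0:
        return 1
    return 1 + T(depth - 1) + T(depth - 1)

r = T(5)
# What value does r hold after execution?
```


T(5)
= 1 + T(4) + T(4)
= 1 + 2 * T(4)
T(k) = 2^(k+1) - 1
T(0) = 1
T(1) = 3
T(2) = 7
T(3) = 15
T(4) = 31
T(5) = 2^6 - 1 = 63


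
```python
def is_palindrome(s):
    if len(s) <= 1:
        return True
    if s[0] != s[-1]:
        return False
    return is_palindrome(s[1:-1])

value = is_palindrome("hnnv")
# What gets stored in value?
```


is_palindrome("hnnv")
"hnnv": s[0]='h' != s[-1]='v' -> False
= False


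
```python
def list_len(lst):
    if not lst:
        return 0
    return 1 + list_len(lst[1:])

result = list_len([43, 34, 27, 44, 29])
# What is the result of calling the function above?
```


list_len([43, 34, 27, 44, 29])
= 1 + list_len([34, 27, 44, 29])
= 1 + 1 + list_len([27, 44, 29])
= 1 + 1 + 1 + list_len([44, 29])
= 1 + 1 + 1 + 1 + list_len([29])
= 1 + 1 + 1 + 1 + 1 + list_len([])
= 1 + 1 + 1 + 1 + 1 + 0
= 5


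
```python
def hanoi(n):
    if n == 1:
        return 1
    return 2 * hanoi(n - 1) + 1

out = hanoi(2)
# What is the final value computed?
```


hanoi(2)
= 2 * hanoi(1) + 1
Now compute bottom-up:
hanoi(1) = 1
hanoi(2) = 2 * 1 + 1 = 3
= 3


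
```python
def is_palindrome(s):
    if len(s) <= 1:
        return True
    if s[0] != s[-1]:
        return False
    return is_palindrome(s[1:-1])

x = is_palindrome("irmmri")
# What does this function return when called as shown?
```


is_palindrome("irmmri")
"irmmri": s[0]='i' == s[-1]='i' -> is_palindrome("rmmr")
"rmmr": s[0]='r' == s[-1]='r' -> is_palindrome("mm")
"mm": s[0]='m' == s[-1]='m' -> is_palindrome("")
"": len <= 1 -> True
= True


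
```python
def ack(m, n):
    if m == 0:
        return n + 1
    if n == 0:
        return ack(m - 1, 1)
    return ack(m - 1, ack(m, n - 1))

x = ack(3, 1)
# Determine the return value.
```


ack(3, 1)
= ack(2, ack(3, 0))
First compute ack(3, 0) = 5
= ack(2, 5)
= 13


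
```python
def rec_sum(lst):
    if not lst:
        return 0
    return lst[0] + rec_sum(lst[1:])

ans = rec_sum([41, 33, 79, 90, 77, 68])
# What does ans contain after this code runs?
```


rec_sum([41, 33, 79, 90, 77, 68])
= 41 + rec_sum([33, 79, 90, 77, 68])
= 41 + 33 + rec_sum([79, 90, 77, 68])
= 41 + 33 + 79 + rec_sum([90, 77, 68])
= 41 + 33 + 79 + 90 + rec_sum([77, 68])
= 41 + 33 + 79 + 90 + 77 + rec_sum([68])
= 41 + 33 + 79 + 90 + 77 + 68 + rec_sum([])
= 41 + 33 + 79 + 90 + 77 + 68 + 0
= 388


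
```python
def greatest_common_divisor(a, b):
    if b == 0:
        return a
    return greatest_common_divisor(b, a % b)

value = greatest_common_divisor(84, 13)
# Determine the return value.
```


greatest_common_divisor(84, 13)
= greatest_common_divisor(13, 84 % 13) = greatest_common_divisor(13, 6)
= greatest_common_divisor(6, 13 % 6) = greatest_common_divisor(6, 1)
= greatest_common_divisor(1, 6 % 1) = greatest_common_divisor(1, 0)
b == 0, return a = 1


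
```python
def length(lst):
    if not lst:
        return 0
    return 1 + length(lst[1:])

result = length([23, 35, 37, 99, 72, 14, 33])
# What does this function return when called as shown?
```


length([23, 35, 37, 99, 72, 14, 33])
= 1 + length([35, 37, 99, 72, 14, 33])
= 1 + 1 + length([37, 99, 72, 14, 33])
= 1 + 1 + 1 + length([99, 72, 14, 33])
= 1 + 1 + 1 + 1 + length([72, 14, 33])
= 1 + 1 + 1 + 1 + 1 + length([14, 33])
= 1 + 1 + 1 + 1 + 1 + 1 + length([33])
= 1 + 1 + 1 + 1 + 1 + 1 + 1 + length([])
= 1 + 1 + 1 + 1 + 1 + 1 + 1 + 0
= 7


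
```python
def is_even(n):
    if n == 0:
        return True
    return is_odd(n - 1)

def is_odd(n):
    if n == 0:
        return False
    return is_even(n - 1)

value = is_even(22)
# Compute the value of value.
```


is_even(22)
= is_odd(21)
= is_even(20)
= is_odd(19)
= is_even(18)
= is_odd(17)
= is_even(16)
= is_odd(15)
= is_even(14)
= is_odd(13)
= is_even(12)
= is_odd(11)
= is_even(10)
= is_odd(9)
= is_even(8)
= is_odd(7)
= is_even(6)
= is_odd(5)
= is_even(4)
= is_odd(3)
= is_even(2)
= is_odd(1)
= is_even(0)
n == 0: return True
= True


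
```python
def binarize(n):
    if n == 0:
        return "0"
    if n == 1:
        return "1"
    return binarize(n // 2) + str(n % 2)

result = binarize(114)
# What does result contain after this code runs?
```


binarize(114)
= binarize(57) + "0"
= binarize(28) + "1" + "0"
= binarize(14) + "0" + "1" + "0"
= binarize(7) + "0" + "0" + "1" + "0"
= binarize(3) + "1" + "0" + "0" + "1" + "0"
= binarize(1) + "1" + "1" + "0" + "0" + "1" + "0"
= "1" + "1" + "1" + "0" + "0" + "1" + "0"
= "1110010"


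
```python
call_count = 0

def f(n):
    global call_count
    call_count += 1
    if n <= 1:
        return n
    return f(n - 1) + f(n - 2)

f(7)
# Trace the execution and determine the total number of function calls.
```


f(7) calls f(6) and f(5); each non-base call branches into two more.
Let C(k) = total number of calls made by f(k), including the call to f(k) itself.
Base cases: C(0) = 1, C(1) = 1
Recurrence: C(k) = 1 + C(k-1) + C(k-2)
  C(2) = 1 + C(1) + C(0) = 1 + 1 + 1 = 3
  C(3) = 1 + C(2) + C(1) = 1 + 3 + 1 = 5
  C(4) = 1 + C(3) + C(2) = 1 + 5 + 3 = 9
  C(5) = 1 + C(4) + C(3) = 1 + 9 + 5 = 15
  C(6) = 1 + C(5) + C(4) = 1 + 15 + 9 = 25
  C(7) = 1 + C(6) + C(5) = 1 + 25 + 15 = 41
Total calls = C(7) = 41


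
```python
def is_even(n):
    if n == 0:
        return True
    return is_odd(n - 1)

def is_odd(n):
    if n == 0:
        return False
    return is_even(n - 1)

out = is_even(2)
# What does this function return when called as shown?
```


is_even(2)
= is_odd(1)
= is_even(0)
n == 0: return True
= True


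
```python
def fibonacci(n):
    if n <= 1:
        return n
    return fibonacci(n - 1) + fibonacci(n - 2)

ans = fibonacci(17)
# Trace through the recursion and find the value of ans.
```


fibonacci(17)
= fibonacci(16) + fibonacci(15)
= (fibonacci(15) + fibonacci(14)) + fibonacci(15)
Computing bottom-up: fibonacci(0)=0, fibonacci(1)=1, fibonacci(2)=1, fibonacci(3)=2, fibonacci(4)=3, fibonacci(5)=5, fibonacci(6)=8, fibonacci(7)=13, fibonacci(8)=21, fibonacci(9)=34, fibonacci(10)=55, fibonacci(11)=89, fibonacci(12)=144, fibonacci(13)=233, fibonacci(14)=377, fibonacci(15)=610, fibonacci(16)=987, fibonacci(17)=1597
= 1597


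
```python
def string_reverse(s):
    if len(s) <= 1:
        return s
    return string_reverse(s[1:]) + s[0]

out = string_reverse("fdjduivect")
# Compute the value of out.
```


string_reverse("fdjduivect")
= string_reverse("djduivect") + "f"
= string_reverse("jduivect") + "d" + "f"
= string_reverse("duivect") + "j" + "d" + "f"
= string_reverse("uivect") + "d" + "j" + "d" + "f"
= string_reverse("ivect") + "u" + "d" + "j" + "d" + "f"
= string_reverse("vect") + "i" + "u" + "d" + "j" + "d" + "f"
= string_reverse("ect") + "v" + "i" + "u" + "d" + "j" + "d" + "f"
= string_reverse("ct") + "e" + "v" + "i" + "u" + "d" + "j" + "d" + "f"
= string_reverse("t") + "c" + "e" + "v" + "i" + "u" + "d" + "j" + "d" + "f"
= "t" + "c" + "e" + "v" + "i" + "u" + "d" + "j" + "d" + "f"
= "tceviudjdf"


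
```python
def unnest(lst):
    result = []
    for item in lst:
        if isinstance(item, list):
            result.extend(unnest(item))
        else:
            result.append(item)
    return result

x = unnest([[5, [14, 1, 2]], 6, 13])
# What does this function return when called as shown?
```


unnest([[5, [14, 1, 2]], 6, 13])
Processing each element:
  [5, [14, 1, 2]] is a list -> unnest recursively -> [5, 14, 1, 2]
  6 is not a list -> append 6
  13 is not a list -> append 13
= [5, 14, 1, 2, 6, 13]


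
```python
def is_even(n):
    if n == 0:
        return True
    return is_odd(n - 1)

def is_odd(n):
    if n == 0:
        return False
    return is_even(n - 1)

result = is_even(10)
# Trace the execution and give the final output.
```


is_even(10)
= is_odd(9)
= is_even(8)
= is_odd(7)
= is_even(6)
= is_odd(5)
= is_even(4)
= is_odd(3)
= is_even(2)
= is_odd(1)
= is_even(0)
n == 0: return True
= True


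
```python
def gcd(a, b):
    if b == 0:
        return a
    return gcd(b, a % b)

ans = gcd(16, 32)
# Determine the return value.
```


gcd(16, 32)
= gcd(32, 16 % 32) = gcd(32, 16)
= gcd(16, 32 % 16) = gcd(16, 0)
b == 0, return a = 16


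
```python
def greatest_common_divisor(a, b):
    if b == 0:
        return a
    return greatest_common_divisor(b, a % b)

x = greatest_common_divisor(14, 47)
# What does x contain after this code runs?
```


greatest_common_divisor(14, 47)
= greatest_common_divisor(47, 14 % 47) = greatest_common_divisor(47, 14)
= greatest_common_divisor(14, 47 % 14) = greatest_common_divisor(14, 5)
= greatest_common_divisor(5, 14 % 5) = greatest_common_divisor(5, 4)
= greatest_common_divisor(4, 5 % 4) = greatest_common_divisor(4, 1)
= greatest_common_divisor(1, 4 % 1) = greatest_common_divisor(1, 0)
b == 0, return a = 1


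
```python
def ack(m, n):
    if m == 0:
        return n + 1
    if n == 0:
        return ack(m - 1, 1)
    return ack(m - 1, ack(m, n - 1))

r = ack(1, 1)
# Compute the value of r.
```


ack(1, 1)
= ack(0, ack(1, 0))
First compute ack(1, 0) = 2
= ack(0, 2)
= 3


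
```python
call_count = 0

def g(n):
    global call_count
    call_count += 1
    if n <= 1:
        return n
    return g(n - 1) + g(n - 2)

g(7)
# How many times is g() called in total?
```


g(7) calls g(6) and g(5); each non-base call branches into two more.
Let C(k) = total number of calls made by g(k), including the call to g(k) itself.
Base cases: C(0) = 1, C(1) = 1
Recurrence: C(k) = 1 + C(k-1) + C(k-2)
  C(2) = 1 + C(1) + C(0) = 1 + 1 + 1 = 3
  C(3) = 1 + C(2) + C(1) = 1 + 3 + 1 = 5
  C(4) = 1 + C(3) + C(2) = 1 + 5 + 3 = 9
  C(5) = 1 + C(4) + C(3) = 1 + 9 + 5 = 15
  C(6) = 1 + C(5) + C(4) = 1 + 15 + 9 = 25
  C(7) = 1 + C(6) + C(5) = 1 + 25 + 15 = 41
Total calls = C(7) = 41


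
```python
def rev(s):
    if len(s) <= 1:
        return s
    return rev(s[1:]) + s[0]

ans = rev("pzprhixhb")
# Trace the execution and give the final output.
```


rev("pzprhixhb")
= rev("zprhixhb") + "p"
= rev("prhixhb") + "z" + "p"
= rev("rhixhb") + "p" + "z" + "p"
= rev("hixhb") + "r" + "p" + "z" + "p"
= rev("ixhb") + "h" + "r" + "p" + "z" + "p"
= rev("xhb") + "i" + "h" + "r" + "p" + "z" + "p"
= rev("hb") + "x" + "i" + "h" + "r" + "p" + "z" + "p"
= rev("b") + "h" + "x" + "i" + "h" + "r" + "p" + "z" + "p"
= "b" + "h" + "x" + "i" + "h" + "r" + "p" + "z" + "p"
= "bhxihrpzp"


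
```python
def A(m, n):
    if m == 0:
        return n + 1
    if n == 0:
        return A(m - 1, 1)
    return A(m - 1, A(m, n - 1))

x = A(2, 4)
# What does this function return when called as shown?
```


A(2, 4)
= A(1, A(2, 3))
First compute A(2, 3) = 9
= A(1, 9)
= 11


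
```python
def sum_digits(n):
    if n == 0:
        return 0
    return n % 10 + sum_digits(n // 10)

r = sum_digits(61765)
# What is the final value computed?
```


sum_digits(61765)
= 5 + sum_digits(6176)
= 5 + 6 + sum_digits(617)
= 5 + 6 + 7 + sum_digits(61)
= 5 + 6 + 7 + 1 + sum_digits(6)
= 5 + 6 + 7 + 1 + 6 + sum_digits(0)
= 5 + 6 + 7 + 1 + 6 + 0
= 25


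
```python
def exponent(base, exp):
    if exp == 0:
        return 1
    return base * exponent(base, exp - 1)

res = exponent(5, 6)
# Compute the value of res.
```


exponent(5, 6)
= 5 * exponent(5, 5)
= 5 * 5 * exponent(5, 4)
= 5 * 5 * 5 * exponent(5, 3)
= 5 * 5 * 5 * 5 * exponent(5, 2)
= 5 * 5 * 5 * 5 * 5 * exponent(5, 1)
= 5 * 5 * 5 * 5 * 5 * 5 * exponent(5, 0)
= 5 * 5 * 5 * 5 * 5 * 5 * 1
= 15625


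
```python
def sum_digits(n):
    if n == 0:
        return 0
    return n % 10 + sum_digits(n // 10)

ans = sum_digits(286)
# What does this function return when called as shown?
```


sum_digits(286)
= 6 + sum_digits(28)
= 6 + 8 + sum_digits(2)
= 6 + 8 + 2 + sum_digits(0)
= 6 + 8 + 2 + 0
= 16


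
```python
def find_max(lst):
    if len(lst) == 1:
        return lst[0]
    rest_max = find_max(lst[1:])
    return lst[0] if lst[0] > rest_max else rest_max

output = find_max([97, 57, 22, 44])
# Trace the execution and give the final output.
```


find_max([97, 57, 22, 44])
= compare 97 with find_max([57, 22, 44])
= compare 57 with find_max([22, 44])
= compare 22 with find_max([44])
Base: find_max([44]) = 44
compare 22 with 44: max = 44
compare 57 with 44: max = 57
compare 97 with 57: max = 97
= 97


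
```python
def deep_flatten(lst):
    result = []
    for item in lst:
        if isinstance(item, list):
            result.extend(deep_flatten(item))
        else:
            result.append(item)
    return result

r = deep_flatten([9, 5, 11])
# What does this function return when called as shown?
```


deep_flatten([9, 5, 11])
Processing each element:
  9 is not a list -> append 9
  5 is not a list -> append 5
  11 is not a list -> append 11
= [9, 5, 11]


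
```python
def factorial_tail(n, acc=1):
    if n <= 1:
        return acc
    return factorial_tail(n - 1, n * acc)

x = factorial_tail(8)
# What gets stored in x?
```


factorial_tail(8, 1)
= factorial_tail(7, 8 * 1) = factorial_tail(7, 8)
= factorial_tail(6, 7 * 8) = factorial_tail(6, 56)
= factorial_tail(5, 6 * 56) = factorial_tail(5, 336)
= factorial_tail(4, 5 * 336) = factorial_tail(4, 1680)
= factorial_tail(3, 4 * 1680) = factorial_tail(3, 6720)
= factorial_tail(2, 3 * 6720) = factorial_tail(2, 20160)
= factorial_tail(1, 2 * 20160) = factorial_tail(1, 40320)
n <= 1, return acc = 40320


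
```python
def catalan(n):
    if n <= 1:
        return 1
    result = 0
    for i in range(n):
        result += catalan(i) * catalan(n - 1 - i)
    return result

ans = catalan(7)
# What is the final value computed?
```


catalan(7)
= sum of catalan(i) * catalan(7-1-i) for i in 0..6
First compute sub-values bottom-up:
  catalan(0) = 1, catalan(1) = 1
  catalan(2) = 1*1 + 1*1 = 2
  catalan(3) = 1*2 + 1*1 + 2*1 = 5
  catalan(4) = 1*5 + 1*2 + 2*1 + 5*1 = 14
  catalan(5) = 1*14 + 1*5 + 2*2 + 5*1 + 14*1 = 42
  catalan(6) = 1*42 + 1*14 + 2*5 + 5*2 + 14*1 + 42*1 = 132
Now catalan(7):
  catalan(0)*catalan(6) = 1*132 = 132
  catalan(1)*catalan(5) = 1*42 = 42
  catalan(2)*catalan(4) = 2*14 = 28
  catalan(3)*catalan(3) = 5*5 = 25
  catalan(4)*catalan(2) = 14*2 = 28
  catalan(5)*catalan(1) = 42*1 = 42
  catalan(6)*catalan(0) = 132*1 = 132
= 132 + 42 + 28 + 25 + 28 + 42 + 132
= 429


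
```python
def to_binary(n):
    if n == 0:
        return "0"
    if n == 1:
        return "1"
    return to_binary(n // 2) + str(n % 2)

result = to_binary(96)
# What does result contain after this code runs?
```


to_binary(96)
= to_binary(48) + "0"
= to_binary(24) + "0" + "0"
= to_binary(12) + "0" + "0" + "0"
= to_binary(6) + "0" + "0" + "0" + "0"
= to_binary(3) + "0" + "0" + "0" + "0" + "0"
= to_binary(1) + "1" + "0" + "0" + "0" + "0" + "0"
= "1" + "1" + "0" + "0" + "0" + "0" + "0"
= "1100000"


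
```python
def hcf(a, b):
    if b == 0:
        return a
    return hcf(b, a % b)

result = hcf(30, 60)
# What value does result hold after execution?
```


hcf(30, 60)
= hcf(60, 30 % 60) = hcf(60, 30)
= hcf(30, 60 % 30) = hcf(30, 0)
b == 0, return a = 30


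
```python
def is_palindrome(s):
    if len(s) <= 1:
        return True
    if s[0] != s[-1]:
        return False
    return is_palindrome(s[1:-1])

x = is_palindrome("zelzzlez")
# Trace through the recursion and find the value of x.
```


is_palindrome("zelzzlez")
"zelzzlez": s[0]='z' == s[-1]='z' -> is_palindrome("elzzle")
"elzzle": s[0]='e' == s[-1]='e' -> is_palindrome("lzzl")
"lzzl": s[0]='l' == s[-1]='l' -> is_palindrome("zz")
"zz": s[0]='z' == s[-1]='z' -> is_palindrome("")
"": len <= 1 -> True
= True


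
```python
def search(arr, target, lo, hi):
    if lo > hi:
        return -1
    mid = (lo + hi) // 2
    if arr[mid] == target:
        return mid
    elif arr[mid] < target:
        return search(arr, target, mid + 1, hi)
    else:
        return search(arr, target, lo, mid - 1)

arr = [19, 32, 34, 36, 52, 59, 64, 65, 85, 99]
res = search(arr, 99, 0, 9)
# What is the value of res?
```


search(arr, 99, 0, 9)
lo=0, hi=9, mid=4, arr[mid]=52
52 < 99, search right half
lo=5, hi=9, mid=7, arr[mid]=65
65 < 99, search right half
lo=8, hi=9, mid=8, arr[mid]=85
85 < 99, search right half
lo=9, hi=9, mid=9, arr[mid]=99
arr[9] == 99, found at index 9
= 9


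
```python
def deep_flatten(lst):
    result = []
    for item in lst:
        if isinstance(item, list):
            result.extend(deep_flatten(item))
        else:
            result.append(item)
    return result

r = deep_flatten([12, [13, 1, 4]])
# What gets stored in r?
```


deep_flatten([12, [13, 1, 4]])
Processing each element:
  12 is not a list -> append 12
  [13, 1, 4] is a list -> deep_flatten recursively -> [13, 1, 4]
= [12, 13, 1, 4]


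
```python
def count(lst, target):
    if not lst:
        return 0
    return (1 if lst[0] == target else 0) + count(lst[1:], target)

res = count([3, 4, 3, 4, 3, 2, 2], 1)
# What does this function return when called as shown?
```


count([3, 4, 3, 4, 3, 2, 2], 1)
lst[0]=3 != 1: 0 + count([4, 3, 4, 3, 2, 2], 1)
lst[0]=4 != 1: 0 + count([3, 4, 3, 2, 2], 1)
lst[0]=3 != 1: 0 + count([4, 3, 2, 2], 1)
lst[0]=4 != 1: 0 + count([3, 2, 2], 1)
lst[0]=3 != 1: 0 + count([2, 2], 1)
lst[0]=2 != 1: 0 + count([2], 1)
lst[0]=2 != 1: 0 + count([], 1)
= 0


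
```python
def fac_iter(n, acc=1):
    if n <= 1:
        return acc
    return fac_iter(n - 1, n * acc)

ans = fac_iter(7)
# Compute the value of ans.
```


fac_iter(7, 1)
= fac_iter(6, 7 * 1) = fac_iter(6, 7)
= fac_iter(5, 6 * 7) = fac_iter(5, 42)
= fac_iter(4, 5 * 42) = fac_iter(4, 210)
= fac_iter(3, 4 * 210) = fac_iter(3, 840)
= fac_iter(2, 3 * 840) = fac_iter(2, 2520)
= fac_iter(1, 2 * 2520) = fac_iter(1, 5040)
n <= 1, return acc = 5040


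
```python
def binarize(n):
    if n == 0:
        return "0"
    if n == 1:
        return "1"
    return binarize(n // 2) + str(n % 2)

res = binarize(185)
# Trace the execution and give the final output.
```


binarize(185)
= binarize(92) + "1"
= binarize(46) + "0" + "1"
= binarize(23) + "0" + "0" + "1"
= binarize(11) + "1" + "0" + "0" + "1"
= binarize(5) + "1" + "1" + "0" + "0" + "1"
= binarize(2) + "1" + "1" + "1" + "0" + "0" + "1"
= binarize(1) + "0" + "1" + "1" + "1" + "0" + "0" + "1"
= "1" + "0" + "1" + "1" + "1" + "0" + "0" + "1"
= "10111001"


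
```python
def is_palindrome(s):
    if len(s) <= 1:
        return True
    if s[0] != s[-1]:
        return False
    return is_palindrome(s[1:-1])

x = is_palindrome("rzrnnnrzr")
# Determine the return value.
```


is_palindrome("rzrnnnrzr")
"rzrnnnrzr": s[0]='r' == s[-1]='r' -> is_palindrome("zrnnnrz")
"zrnnnrz": s[0]='z' == s[-1]='z' -> is_palindrome("rnnnr")
"rnnnr": s[0]='r' == s[-1]='r' -> is_palindrome("nnn")
"nnn": s[0]='n' == s[-1]='n' -> is_palindrome("n")
"n": len <= 1 -> True
= True


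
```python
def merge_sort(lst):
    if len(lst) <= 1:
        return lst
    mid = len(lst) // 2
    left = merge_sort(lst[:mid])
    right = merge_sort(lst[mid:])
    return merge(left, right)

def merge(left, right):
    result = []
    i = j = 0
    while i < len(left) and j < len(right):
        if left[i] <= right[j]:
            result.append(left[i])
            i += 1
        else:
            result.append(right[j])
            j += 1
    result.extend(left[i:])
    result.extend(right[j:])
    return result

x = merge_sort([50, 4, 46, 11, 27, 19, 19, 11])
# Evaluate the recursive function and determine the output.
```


merge_sort([50, 4, 46, 11, 27, 19, 19, 11])
Split into [50, 4, 46, 11] and [27, 19, 19, 11]
Left sorted: [4, 11, 46, 50]
Right sorted: [11, 19, 19, 27]
Merge [4, 11, 46, 50] and [11, 19, 19, 27]
= [4, 11, 11, 19, 19, 27, 46, 50]


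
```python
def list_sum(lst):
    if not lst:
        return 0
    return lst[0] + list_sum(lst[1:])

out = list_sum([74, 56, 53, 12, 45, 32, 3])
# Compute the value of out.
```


list_sum([74, 56, 53, 12, 45, 32, 3])
= 74 + list_sum([56, 53, 12, 45, 32, 3])
= 74 + 56 + list_sum([53, 12, 45, 32, 3])
= 74 + 56 + 53 + list_sum([12, 45, 32, 3])
= 74 + 56 + 53 + 12 + list_sum([45, 32, 3])
= 74 + 56 + 53 + 12 + 45 + list_sum([32, 3])
= 74 + 56 + 53 + 12 + 45 + 32 + list_sum([3])
= 74 + 56 + 53 + 12 + 45 + 32 + 3 + list_sum([])
= 74 + 56 + 53 + 12 + 45 + 32 + 3 + 0
= 275


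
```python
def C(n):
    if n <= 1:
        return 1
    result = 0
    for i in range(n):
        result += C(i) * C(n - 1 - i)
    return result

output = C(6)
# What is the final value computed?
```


C(6)
= sum of C(i) * C(6-1-i) for i in 0..5
First compute sub-values bottom-up:
  C(0) = 1, C(1) = 1
  C(2) = 1*1 + 1*1 = 2
  C(3) = 1*2 + 1*1 + 2*1 = 5
  C(4) = 1*5 + 1*2 + 2*1 + 5*1 = 14
  C(5) = 1*14 + 1*5 + 2*2 + 5*1 + 14*1 = 42
Now C(6):
  C(0)*C(5) = 1*42 = 42
  C(1)*C(4) = 1*14 = 14
  C(2)*C(3) = 2*5 = 10
  C(3)*C(2) = 5*2 = 10
  C(4)*C(1) = 14*1 = 14
  C(5)*C(0) = 42*1 = 42
= 42 + 14 + 10 + 10 + 14 + 42
= 132


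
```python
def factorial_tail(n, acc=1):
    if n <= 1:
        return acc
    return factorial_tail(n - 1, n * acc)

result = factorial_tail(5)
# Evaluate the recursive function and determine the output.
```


factorial_tail(5, 1)
= factorial_tail(4, 5 * 1) = factorial_tail(4, 5)
= factorial_tail(3, 4 * 5) = factorial_tail(3, 20)
= factorial_tail(2, 3 * 20) = factorial_tail(2, 60)
= factorial_tail(1, 2 * 60) = factorial_tail(1, 120)
n <= 1, return acc = 120


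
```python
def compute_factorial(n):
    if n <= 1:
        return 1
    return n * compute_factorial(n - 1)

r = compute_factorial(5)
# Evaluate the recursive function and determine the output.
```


compute_factorial(5)
= 5 * compute_factorial(4)
= 5 * 4 * compute_factorial(3)
= 5 * 4 * 3 * compute_factorial(2)
= 5 * 4 * 3 * 2 * compute_factorial(1)
= 5 * 4 * 3 * 2 * 1
= 120


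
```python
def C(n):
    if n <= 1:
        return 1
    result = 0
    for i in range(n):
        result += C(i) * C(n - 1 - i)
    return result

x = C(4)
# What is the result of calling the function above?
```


C(4)
= sum of C(i) * C(4-1-i) for i in 0..3
First compute sub-values bottom-up:
  C(0) = 1, C(1) = 1
  C(2) = 1*1 + 1*1 = 2
  C(3) = 1*2 + 1*1 + 2*1 = 5
Now C(4):
  C(0)*C(3) = 1*5 = 5
  C(1)*C(2) = 1*2 = 2
  C(2)*C(1) = 2*1 = 2
  C(3)*C(0) = 5*1 = 5
= 5 + 2 + 2 + 5
= 14


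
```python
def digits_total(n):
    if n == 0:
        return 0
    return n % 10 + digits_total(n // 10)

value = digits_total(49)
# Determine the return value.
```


digits_total(49)
= 9 + digits_total(4)
= 9 + 4 + digits_total(0)
= 9 + 4 + 0
= 13


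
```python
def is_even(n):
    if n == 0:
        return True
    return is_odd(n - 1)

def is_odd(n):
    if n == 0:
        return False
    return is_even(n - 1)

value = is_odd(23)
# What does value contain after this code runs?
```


is_odd(23)
= is_even(22)
= is_odd(21)
= is_even(20)
= is_odd(19)
= is_even(18)
= is_odd(17)
= is_even(16)
= is_odd(15)
= is_even(14)
= is_odd(13)
= is_even(12)
= is_odd(11)
= is_even(10)
= is_odd(9)
= is_even(8)
= is_odd(7)
= is_even(6)
= is_odd(5)
= is_even(4)
= is_odd(3)
= is_even(2)
= is_odd(1)
= is_even(0)
n == 0: return True
= True


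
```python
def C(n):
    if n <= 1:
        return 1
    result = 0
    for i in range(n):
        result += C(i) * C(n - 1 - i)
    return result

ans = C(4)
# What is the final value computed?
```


C(4)
= sum of C(i) * C(4-1-i) for i in 0..3
First compute sub-values bottom-up:
  C(0) = 1, C(1) = 1
  C(2) = 1*1 + 1*1 = 2
  C(3) = 1*2 + 1*1 + 2*1 = 5
Now C(4):
  C(0)*C(3) = 1*5 = 5
  C(1)*C(2) = 1*2 = 2
  C(2)*C(1) = 2*1 = 2
  C(3)*C(0) = 5*1 = 5
= 5 + 2 + 2 + 5
= 14


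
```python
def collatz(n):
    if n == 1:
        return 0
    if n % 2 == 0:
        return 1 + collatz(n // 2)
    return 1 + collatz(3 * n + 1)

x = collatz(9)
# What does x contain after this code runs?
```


collatz(9)
9 is odd -> 3*9+1 = 28 -> collatz(28)
28 is even -> collatz(14)
14 is even -> collatz(7)
7 is odd -> 3*7+1 = 22 -> collatz(22)
22 is even -> collatz(11)
11 is odd -> 3*11+1 = 34 -> collatz(34)
34 is even -> collatz(17)
17 is odd -> 3*17+1 = 52 -> collatz(52)
52 is even -> collatz(26)
26 is even -> collatz(13)
13 is odd -> 3*13+1 = 40 -> collatz(40)
40 is even -> collatz(20)
20 is even -> collatz(10)
10 is even -> collatz(5)
5 is odd -> 3*5+1 = 16 -> collatz(16)
16 is even -> collatz(8)
8 is even -> collatz(4)
4 is even -> collatz(2)
2 is even -> collatz(1)
Reached 1 after 19 steps
= 19
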